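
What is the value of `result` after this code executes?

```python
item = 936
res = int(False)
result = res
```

item = 936; res = 0; result = 0

0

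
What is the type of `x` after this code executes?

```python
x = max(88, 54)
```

max() of ints returns int

int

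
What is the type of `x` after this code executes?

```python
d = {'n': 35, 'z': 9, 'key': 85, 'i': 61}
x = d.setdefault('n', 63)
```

dict.setdefault() returns the (existing or default) value

int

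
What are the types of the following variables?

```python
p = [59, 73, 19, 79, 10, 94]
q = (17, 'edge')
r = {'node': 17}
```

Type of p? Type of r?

p is assigned a list literal (square brackets); r is assigned a dict literal ({key: value})

list, dict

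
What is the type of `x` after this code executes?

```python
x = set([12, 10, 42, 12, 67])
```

set() constructor returns set

set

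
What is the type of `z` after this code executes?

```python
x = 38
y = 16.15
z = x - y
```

int - float = float

float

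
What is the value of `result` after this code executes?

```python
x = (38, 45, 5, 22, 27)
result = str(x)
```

x = (38, 45, 5, 22, 27); result = '(38, 45, 5, 22, 27)'

'(38, 45, 5, 22, 27)'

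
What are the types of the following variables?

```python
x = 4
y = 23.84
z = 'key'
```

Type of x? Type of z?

x is assigned a bare integer (no decimal point), so it is an int; z is assigned a quoted string literal, so it is a str

int, str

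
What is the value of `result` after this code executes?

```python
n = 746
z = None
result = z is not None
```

n = 746; z = None; result = False

False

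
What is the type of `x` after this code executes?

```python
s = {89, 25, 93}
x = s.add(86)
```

set.add() returns None (mutates in place)

NoneType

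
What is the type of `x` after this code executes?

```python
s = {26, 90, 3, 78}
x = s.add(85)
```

set.add() returns None (mutates in place)

NoneType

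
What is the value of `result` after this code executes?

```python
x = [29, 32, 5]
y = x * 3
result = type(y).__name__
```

x is list; y is list; result = 'list'

'list'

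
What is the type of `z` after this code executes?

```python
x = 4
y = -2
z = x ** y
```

int ** negative = float

float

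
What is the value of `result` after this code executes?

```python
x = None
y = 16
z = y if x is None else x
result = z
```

x = None; y = 16; z = 16; result = 16

16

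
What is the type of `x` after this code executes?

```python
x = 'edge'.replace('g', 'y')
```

str.replace() returns str

str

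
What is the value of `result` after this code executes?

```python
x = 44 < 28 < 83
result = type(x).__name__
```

x is bool; result = 'bool'

'bool'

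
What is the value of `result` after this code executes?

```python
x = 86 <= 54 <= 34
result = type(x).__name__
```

x is bool; result = 'bool'

'bool'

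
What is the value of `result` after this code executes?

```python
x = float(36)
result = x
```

x = 36.0; result = 36.0

36.0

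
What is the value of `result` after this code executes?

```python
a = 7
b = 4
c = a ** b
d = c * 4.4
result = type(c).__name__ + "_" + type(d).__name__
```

a is int; b is int; c is int; d is float; result = 'int_float'

'int_float'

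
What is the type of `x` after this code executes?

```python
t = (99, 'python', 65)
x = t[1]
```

Index 1 of tuple is a str literal

str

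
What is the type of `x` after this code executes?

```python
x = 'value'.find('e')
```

str.find() returns int index

int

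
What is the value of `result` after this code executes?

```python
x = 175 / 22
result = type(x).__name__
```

x is float; result = 'float'

'float'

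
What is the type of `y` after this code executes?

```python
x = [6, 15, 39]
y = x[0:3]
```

Slicing a list returns a list

list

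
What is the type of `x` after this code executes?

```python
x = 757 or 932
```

'or' returns first truthy value (int)

int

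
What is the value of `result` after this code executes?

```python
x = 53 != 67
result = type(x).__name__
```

x is bool; result = 'bool'

'bool'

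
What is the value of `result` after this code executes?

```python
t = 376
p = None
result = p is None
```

t = 376; p = None; result = True

True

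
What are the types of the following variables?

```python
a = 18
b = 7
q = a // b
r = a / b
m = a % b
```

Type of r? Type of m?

/ returns float; % of ints returns int

float, int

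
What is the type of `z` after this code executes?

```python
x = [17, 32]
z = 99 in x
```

'in' operator returns bool

bool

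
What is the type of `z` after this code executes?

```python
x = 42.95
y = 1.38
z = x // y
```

float // float = float

float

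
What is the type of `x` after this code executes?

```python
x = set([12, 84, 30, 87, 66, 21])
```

set() constructor returns set

set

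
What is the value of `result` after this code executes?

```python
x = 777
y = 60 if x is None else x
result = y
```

x = 777; y = 777; result = 777

777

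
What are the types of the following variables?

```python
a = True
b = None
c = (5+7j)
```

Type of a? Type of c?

a is assigned the constant True, which has type bool; c is assigned (5+7j), an int plus an imaginary literal (j suffix), which evaluates to complex

bool, complex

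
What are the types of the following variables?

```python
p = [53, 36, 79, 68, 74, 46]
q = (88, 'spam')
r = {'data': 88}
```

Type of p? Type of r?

p is assigned a list literal (square brackets); r is assigned a dict literal ({key: value})

list, dict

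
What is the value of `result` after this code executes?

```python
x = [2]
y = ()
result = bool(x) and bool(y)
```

x = [2]; y = (); result = False

False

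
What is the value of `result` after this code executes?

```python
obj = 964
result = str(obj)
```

obj = 964; result = '964'

'964'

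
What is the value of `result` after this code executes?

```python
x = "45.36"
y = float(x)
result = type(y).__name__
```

x is str; y is float; result = 'float'

'float'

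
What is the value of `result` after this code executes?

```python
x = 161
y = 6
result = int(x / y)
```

x = 161; y = 6; result = 26

26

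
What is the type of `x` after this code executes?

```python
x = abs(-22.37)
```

abs() of float returns float

float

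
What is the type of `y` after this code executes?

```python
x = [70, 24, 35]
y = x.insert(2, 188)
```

list.insert() returns None

NoneType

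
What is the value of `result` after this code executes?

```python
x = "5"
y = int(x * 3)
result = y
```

x = '5'; y = 555; result = 555

555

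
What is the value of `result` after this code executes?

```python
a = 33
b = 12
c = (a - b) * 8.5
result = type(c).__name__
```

a is int; b is int; c is float; result = 'float'

'float'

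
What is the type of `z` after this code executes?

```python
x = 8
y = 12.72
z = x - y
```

int - float = float

float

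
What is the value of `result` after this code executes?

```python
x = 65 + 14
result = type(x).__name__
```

x is int; result = 'int'

'int'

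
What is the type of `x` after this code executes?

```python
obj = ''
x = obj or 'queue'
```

'or' returns first truthy value (str)

str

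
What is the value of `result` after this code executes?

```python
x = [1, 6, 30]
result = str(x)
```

x = [1, 6, 30]; result = '[1, 6, 30]'

'[1, 6, 30]'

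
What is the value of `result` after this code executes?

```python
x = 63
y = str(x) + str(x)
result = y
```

x = 63; y = '6363'; result = '6363'

'6363'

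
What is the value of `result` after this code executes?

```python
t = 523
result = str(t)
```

t = 523; result = '523'

'523'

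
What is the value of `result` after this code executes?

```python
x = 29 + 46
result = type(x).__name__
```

x is int; result = 'int'

'int'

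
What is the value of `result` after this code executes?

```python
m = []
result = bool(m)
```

m = []; result = False

False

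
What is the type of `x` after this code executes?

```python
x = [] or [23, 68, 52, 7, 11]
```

'or' returns first truthy value (list)

list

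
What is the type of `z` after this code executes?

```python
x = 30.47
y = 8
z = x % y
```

float % int = float

float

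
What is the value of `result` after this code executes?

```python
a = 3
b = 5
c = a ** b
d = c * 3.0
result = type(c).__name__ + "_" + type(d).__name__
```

a is int; b is int; c is int; d is float; result = 'int_float'

'int_float'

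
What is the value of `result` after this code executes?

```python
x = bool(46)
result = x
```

x = True; result = True

True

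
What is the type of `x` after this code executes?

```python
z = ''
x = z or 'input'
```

'or' returns first truthy value (str)

str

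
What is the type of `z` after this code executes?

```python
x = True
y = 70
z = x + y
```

bool + int = int (bool is subclass of int)

int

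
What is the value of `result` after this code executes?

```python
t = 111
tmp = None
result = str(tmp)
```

t = 111; tmp = None; result = 'None'

'None'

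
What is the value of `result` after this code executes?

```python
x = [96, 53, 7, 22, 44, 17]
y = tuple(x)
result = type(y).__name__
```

x is list; y is tuple; result = 'tuple'

'tuple'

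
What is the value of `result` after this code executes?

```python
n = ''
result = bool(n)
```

n = ''; result = False

False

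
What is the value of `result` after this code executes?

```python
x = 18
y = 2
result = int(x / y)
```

x = 18; y = 2; result = 9

9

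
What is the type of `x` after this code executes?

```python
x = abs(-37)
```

abs() of int returns int

int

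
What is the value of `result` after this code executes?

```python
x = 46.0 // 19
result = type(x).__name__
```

x is float; result = 'float'

'float'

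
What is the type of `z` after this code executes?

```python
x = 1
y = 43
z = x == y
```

Equality comparison returns bool

bool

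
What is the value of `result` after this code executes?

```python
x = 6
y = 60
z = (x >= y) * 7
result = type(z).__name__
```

x is int; y is int; z is int; result = 'int'

'int'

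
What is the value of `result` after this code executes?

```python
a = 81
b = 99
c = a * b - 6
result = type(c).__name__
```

a is int; b is int; c is int; result = 'int'

'int'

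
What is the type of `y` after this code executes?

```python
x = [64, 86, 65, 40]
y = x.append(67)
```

list.append() returns None (mutates in place)

NoneType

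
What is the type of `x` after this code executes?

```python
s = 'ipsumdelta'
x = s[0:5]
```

Slicing a str returns str

str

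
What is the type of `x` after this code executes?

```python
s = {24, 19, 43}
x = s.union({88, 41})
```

set.union() returns a new set

set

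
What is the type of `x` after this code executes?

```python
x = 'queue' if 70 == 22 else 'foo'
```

Both branches of conditional are str

str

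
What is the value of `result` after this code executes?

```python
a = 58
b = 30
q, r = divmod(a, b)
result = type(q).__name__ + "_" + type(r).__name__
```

a is int; b is int; q is int; r is int; result = 'int_int'

'int_int'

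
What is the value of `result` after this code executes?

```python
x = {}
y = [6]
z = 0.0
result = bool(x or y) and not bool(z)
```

x = {}; y = [6]; z = 0.0; result = True

True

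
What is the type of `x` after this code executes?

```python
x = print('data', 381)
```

print() returns None

NoneType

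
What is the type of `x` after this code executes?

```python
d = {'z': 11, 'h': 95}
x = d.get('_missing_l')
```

dict.get() returns None when key not found

NoneType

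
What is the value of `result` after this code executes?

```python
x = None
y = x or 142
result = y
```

x = None; y = 142; result = 142

142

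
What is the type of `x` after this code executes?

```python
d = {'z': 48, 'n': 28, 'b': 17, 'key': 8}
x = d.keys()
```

.keys() returns dict_keys view

dict_keys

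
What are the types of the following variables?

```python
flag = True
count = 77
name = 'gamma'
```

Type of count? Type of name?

count is assigned a bare integer (no decimal point), so it is an int; name is assigned a quoted string literal, so it is a str

int, str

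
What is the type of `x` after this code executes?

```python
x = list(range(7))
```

list(range()) returns list

list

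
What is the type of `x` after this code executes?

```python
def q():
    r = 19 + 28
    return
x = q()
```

Bare return returns None

NoneType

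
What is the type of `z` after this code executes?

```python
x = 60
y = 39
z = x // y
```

int // int = int

int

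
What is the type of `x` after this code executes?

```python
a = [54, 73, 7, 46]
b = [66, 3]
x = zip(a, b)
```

zip() returns a zip object

zip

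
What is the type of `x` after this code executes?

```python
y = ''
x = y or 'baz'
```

'or' returns first truthy value (str)

str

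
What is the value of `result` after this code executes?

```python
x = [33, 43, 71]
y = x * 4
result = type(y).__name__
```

x is list; y is list; result = 'list'

'list'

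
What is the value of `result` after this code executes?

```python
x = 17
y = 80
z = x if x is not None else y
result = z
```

x = 17; y = 80; z = 17; result = 17

17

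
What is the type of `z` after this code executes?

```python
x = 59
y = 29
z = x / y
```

int / int = float

float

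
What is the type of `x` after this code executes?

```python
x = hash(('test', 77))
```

hash() returns int

int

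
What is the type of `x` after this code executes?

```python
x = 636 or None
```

'or' returns first truthy value

int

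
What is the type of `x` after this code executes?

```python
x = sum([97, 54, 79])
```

sum() of ints returns int

int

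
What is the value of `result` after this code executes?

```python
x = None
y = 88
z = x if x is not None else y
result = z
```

x = None; y = 88; z = 88; result = 88

88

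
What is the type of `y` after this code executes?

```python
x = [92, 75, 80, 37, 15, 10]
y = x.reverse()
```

list.reverse() returns None

NoneType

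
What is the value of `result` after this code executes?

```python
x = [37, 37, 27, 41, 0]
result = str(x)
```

x = [37, 37, 27, 41, 0]; result = '[37, 37, 27, 41, 0]'

'[37, 37, 27, 41, 0]'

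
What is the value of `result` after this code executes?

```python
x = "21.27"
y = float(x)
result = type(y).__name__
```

x is str; y is float; result = 'float'

'float'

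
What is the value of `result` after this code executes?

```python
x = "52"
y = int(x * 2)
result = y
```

x = '52'; y = 5252; result = 5252

5252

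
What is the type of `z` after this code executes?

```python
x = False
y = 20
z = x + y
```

bool + int = int (bool is subclass of int)

int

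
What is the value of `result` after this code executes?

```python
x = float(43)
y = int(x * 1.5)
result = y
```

x = 43.0; y = 64; result = 64

64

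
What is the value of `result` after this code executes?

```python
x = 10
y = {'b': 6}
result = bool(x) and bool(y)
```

x = 10; y = {'b': 6}; result = True

True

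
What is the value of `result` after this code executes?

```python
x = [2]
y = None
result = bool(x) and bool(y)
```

x = [2]; y = None; result = False

False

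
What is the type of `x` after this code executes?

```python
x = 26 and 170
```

'and' with truthy values returns last operand (int)

int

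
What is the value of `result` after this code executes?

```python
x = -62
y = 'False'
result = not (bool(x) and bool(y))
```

x = -62; y = 'False'; result = False

False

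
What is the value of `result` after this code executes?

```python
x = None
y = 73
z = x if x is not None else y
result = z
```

x = None; y = 73; z = 73; result = 73

73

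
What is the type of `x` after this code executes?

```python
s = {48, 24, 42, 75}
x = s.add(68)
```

set.add() returns None (mutates in place)

NoneType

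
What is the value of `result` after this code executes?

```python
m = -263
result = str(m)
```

m = -263; result = '-263'

'-263'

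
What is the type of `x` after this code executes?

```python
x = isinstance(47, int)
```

isinstance() returns bool

bool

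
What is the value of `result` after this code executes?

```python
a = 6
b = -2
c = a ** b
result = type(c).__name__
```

a is int; b is int; c is float; result = 'float'

'float'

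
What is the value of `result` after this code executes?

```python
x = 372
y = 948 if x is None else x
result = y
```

x = 372; y = 372; result = 372

372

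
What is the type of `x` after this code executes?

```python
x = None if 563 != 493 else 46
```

563 != 493 is True, so the if branch is taken

NoneType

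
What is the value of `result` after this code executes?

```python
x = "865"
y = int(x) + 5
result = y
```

x = '865'; y = 870; result = 870

870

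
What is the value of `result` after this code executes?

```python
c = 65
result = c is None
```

c = 65; result = False

False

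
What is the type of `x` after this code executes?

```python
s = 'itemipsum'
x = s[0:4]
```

Slicing a str returns str

str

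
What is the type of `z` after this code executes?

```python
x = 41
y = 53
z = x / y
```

int / int = float

float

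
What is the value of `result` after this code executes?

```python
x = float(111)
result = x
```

x = 111.0; result = 111.0

111.0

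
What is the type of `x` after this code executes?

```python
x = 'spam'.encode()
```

str.encode() returns bytes

bytes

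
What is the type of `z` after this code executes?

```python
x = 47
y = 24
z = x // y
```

int // int = int

int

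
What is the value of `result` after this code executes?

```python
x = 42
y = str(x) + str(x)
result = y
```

x = 42; y = '4242'; result = '4242'

'4242'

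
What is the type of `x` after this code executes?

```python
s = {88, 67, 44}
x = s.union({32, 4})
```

set.union() returns a new set

set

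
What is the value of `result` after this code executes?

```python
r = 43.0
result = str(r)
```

r = 43.0; result = '43.0'

'43.0'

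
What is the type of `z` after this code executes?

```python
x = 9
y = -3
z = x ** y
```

int ** negative = float

float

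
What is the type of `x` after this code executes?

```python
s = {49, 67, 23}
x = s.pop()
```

Popping from set[int] returns int

int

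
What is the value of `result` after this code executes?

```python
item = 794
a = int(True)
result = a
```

item = 794; a = 1; result = 1

1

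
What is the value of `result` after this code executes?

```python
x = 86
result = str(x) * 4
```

x = 86; result = '86868686'

'86868686'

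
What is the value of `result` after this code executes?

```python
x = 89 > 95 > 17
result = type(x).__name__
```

x is bool; result = 'bool'

'bool'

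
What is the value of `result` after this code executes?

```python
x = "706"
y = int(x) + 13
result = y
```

x = '706'; y = 719; result = 719

719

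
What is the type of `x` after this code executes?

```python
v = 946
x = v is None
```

'is' comparison returns bool

bool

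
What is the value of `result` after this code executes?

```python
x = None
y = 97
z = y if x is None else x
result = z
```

x = None; y = 97; z = 97; result = 97

97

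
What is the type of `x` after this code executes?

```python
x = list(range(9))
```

list(range()) returns list

list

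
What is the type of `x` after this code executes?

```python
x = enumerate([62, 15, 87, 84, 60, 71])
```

enumerate() returns an enumerate object

enumerate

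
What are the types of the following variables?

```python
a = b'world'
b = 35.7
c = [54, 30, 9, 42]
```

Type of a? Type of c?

a is assigned a bytes literal (b'...' prefix); c is assigned a list literal (square brackets)

bytes, list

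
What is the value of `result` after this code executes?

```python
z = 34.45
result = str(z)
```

z = 34.45; result = '34.45'

'34.45'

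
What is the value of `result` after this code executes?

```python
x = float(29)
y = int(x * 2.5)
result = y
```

x = 29.0; y = 72; result = 72

72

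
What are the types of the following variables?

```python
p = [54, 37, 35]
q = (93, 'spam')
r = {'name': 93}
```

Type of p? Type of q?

p is assigned a list literal (square brackets); q is assigned a tuple (parenthesized, comma-separated values)

list, tuple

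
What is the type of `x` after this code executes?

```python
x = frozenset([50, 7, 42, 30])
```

frozenset() returns frozenset

frozenset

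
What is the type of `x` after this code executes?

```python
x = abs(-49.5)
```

abs() of float returns float

float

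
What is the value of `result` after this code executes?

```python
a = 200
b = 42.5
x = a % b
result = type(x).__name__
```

a is int; b is float; x is float; result = 'float'

'float'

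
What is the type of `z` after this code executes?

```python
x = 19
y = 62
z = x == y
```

Equality comparison returns bool

bool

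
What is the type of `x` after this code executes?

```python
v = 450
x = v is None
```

'is' comparison returns bool

bool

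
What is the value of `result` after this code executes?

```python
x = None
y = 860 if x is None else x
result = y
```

x = None; y = 860; result = 860

860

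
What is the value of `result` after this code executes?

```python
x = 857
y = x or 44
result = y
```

x = 857; y = 857; result = 857

857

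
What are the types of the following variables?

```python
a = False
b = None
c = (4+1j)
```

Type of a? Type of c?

a is assigned the constant False, which has type bool; c is assigned (4+1j), an int plus an imaginary literal (j suffix), which evaluates to complex

bool, complex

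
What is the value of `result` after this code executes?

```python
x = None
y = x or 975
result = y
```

x = None; y = 975; result = 975

975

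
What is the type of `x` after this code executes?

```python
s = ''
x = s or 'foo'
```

'or' returns first truthy value (str)

str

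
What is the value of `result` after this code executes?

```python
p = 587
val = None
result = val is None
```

p = 587; val = None; result = True

True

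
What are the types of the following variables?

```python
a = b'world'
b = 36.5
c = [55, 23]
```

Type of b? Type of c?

b is assigned a number with a decimal point, so it is a float; c is assigned a list literal (square brackets)

float, list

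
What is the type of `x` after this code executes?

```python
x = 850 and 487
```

'and' with truthy values returns last operand (int)

int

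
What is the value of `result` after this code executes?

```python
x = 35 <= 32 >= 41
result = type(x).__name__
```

x is bool; result = 'bool'

'bool'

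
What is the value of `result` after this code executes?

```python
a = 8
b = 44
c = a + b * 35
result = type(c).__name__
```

a is int; b is int; c is int; result = 'int'

'int'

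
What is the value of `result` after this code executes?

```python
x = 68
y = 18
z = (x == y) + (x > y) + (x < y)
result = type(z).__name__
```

x is int; y is int; z is int; result = 'int'

'int'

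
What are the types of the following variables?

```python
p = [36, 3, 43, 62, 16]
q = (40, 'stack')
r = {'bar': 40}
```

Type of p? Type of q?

p is assigned a list literal (square brackets); q is assigned a tuple (parenthesized, comma-separated values)

list, tuple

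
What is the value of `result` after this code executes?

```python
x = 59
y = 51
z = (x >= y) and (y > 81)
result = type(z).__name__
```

x is int; y is int; z is bool; result = 'bool'

'bool'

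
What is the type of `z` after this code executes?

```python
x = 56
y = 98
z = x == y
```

Comparison returns bool

bool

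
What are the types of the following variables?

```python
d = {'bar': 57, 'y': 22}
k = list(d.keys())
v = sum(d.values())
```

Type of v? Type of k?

sum of ints is int; list() converts to list

int, list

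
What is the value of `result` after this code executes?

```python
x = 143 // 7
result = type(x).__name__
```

x is int; result = 'int'

'int'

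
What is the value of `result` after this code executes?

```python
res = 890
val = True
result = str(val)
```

res = 890; val = True; result = 'True'

'True'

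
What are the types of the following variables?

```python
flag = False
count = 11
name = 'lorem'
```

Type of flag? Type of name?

flag is assigned the constant False, which has type bool; name is assigned a quoted string literal, so it is a str

bool, str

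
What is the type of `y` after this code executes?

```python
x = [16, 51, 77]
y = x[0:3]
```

Slicing a list returns a list

list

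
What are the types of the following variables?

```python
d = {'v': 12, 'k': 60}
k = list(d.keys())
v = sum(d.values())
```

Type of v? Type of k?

sum of ints is int; list() converts to list

int, list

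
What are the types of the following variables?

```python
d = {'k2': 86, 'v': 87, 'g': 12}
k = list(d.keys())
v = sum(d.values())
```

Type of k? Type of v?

list() converts to list; sum of ints is int

list, int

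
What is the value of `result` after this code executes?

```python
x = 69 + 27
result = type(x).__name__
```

x is int; result = 'int'

'int'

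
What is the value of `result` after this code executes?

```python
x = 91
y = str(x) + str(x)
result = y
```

x = 91; y = '9191'; result = '9191'

'9191'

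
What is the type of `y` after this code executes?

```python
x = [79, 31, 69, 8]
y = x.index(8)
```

list.index() returns int

int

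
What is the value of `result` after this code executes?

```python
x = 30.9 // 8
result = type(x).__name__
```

x is float; result = 'float'

'float'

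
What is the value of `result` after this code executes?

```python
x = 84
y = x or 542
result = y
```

x = 84; y = 84; result = 84

84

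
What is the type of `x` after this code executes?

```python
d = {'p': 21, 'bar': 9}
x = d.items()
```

dict.items() returns dict_items view

dict_items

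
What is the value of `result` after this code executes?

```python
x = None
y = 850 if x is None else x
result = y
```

x = None; y = 850; result = 850

850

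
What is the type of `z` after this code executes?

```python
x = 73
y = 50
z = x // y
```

int // int = int

int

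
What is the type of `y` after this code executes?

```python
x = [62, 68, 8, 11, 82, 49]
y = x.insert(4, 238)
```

list.insert() returns None

NoneType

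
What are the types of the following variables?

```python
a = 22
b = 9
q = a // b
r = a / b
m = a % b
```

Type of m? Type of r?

% of ints returns int; / returns float

int, float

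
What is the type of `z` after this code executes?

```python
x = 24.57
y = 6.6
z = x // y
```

float // float = float

float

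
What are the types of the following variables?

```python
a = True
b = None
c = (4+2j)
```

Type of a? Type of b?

a is assigned the constant True, which has type bool; b is assigned None, whose type is NoneType

bool, NoneType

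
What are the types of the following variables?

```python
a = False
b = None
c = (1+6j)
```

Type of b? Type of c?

b is assigned None, whose type is NoneType; c is assigned (1+6j), an int plus an imaginary literal (j suffix), which evaluates to complex

NoneType, complex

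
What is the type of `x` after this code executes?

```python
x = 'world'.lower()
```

str.lower() returns str

str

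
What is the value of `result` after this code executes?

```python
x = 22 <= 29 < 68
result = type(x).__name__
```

x is bool; result = 'bool'

'bool'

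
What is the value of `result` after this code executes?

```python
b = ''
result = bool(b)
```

b = ''; result = False

False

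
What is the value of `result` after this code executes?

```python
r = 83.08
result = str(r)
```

r = 83.08; result = '83.08'

'83.08'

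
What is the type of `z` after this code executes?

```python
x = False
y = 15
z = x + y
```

bool + int = int (bool is subclass of int)

int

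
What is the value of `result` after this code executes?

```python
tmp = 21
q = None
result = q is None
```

tmp = 21; q = None; result = True

True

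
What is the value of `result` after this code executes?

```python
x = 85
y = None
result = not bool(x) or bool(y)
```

x = 85; y = None; result = False

False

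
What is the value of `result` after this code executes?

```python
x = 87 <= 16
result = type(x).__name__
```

x is bool; result = 'bool'

'bool'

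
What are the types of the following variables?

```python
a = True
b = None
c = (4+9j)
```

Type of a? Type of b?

a is assigned the constant True, which has type bool; b is assigned None, whose type is NoneType

bool, NoneType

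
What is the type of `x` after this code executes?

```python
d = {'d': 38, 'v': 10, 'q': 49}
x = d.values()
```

.values() returns dict_values view

dict_values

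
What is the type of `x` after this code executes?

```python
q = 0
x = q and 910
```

'and' returns first falsy value (0 is int)

int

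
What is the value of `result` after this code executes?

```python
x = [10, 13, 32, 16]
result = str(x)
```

x = [10, 13, 32, 16]; result = '[10, 13, 32, 16]'

'[10, 13, 32, 16]'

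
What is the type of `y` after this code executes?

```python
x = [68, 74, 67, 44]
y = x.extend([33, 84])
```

list.extend() returns None

NoneType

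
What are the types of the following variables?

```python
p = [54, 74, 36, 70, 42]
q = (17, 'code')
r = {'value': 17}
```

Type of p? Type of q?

p is assigned a list literal (square brackets); q is assigned a tuple (parenthesized, comma-separated values)

list, tuple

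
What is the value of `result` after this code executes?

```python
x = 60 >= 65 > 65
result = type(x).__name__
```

x is bool; result = 'bool'

'bool'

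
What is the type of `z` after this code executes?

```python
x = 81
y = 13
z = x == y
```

Equality comparison returns bool

bool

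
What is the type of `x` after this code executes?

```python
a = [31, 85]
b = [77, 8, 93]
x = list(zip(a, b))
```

list(zip()) returns a list of tuples

list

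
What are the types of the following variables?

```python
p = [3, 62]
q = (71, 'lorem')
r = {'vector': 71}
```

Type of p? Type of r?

p is assigned a list literal (square brackets); r is assigned a dict literal ({key: value})

list, dict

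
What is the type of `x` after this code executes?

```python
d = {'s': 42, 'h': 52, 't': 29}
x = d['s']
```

Accessing dict[str, int] with str key returns int

int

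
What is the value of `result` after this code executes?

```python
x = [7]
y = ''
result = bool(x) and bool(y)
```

x = [7]; y = ''; result = False

False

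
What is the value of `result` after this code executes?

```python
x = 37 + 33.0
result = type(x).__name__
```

x is float; result = 'float'

'float'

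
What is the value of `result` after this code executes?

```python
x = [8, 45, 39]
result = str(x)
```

x = [8, 45, 39]; result = '[8, 45, 39]'

'[8, 45, 39]'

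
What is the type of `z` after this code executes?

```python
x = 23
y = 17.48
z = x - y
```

int - float = float

float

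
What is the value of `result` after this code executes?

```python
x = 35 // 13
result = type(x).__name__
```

x is int; result = 'int'

'int'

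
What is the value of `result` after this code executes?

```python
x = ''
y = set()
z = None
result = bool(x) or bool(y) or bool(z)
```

x = ''; y = set(); z = None; result = False

False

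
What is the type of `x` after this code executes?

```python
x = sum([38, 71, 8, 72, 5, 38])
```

sum() of ints returns int

int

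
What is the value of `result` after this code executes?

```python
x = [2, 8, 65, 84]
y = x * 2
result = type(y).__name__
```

x is list; y is list; result = 'list'

'list'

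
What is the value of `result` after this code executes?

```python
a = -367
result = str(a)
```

a = -367; result = '-367'

'-367'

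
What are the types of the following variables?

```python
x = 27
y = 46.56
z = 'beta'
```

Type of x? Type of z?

x is assigned a bare integer (no decimal point), so it is an int; z is assigned a quoted string literal, so it is a str

int, str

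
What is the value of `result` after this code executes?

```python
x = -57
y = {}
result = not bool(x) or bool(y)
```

x = -57; y = {}; result = False

False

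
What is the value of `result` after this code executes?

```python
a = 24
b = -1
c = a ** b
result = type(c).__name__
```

a is int; b is int; c is float; result = 'float'

'float'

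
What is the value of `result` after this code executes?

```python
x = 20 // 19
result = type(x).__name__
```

x is int; result = 'int'

'int'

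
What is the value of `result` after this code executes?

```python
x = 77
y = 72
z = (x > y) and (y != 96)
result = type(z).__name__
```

x is int; y is int; z is bool; result = 'bool'

'bool'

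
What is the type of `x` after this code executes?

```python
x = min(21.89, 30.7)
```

min() of floats returns float

float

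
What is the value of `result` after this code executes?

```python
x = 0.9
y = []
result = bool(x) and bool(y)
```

x = 0.9; y = []; result = False

False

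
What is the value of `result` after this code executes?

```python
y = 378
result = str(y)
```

y = 378; result = '378'

'378'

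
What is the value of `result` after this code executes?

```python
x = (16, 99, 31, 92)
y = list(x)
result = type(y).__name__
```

x is tuple; y is list; result = 'list'

'list'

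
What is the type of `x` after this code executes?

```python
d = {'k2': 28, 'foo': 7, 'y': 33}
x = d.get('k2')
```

dict.get() returns value type when found

int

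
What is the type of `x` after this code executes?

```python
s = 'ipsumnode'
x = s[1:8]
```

Slicing a str returns str

str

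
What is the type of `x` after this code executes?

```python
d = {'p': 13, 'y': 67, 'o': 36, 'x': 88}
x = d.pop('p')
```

dict.pop() returns the value

int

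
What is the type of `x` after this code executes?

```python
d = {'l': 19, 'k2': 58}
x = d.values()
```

.values() returns dict_values view

dict_values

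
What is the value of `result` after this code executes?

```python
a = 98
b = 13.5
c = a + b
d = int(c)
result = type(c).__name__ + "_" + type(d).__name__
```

a is int; b is float; c is float; d is int; result = 'float_int'

'float_int'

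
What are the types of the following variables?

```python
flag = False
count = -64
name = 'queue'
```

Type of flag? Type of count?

flag is assigned the constant False, which has type bool; count is assigned a bare integer (no decimal point), so it is an int

bool, int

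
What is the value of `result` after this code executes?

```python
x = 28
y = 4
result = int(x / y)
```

x = 28; y = 4; result = 7

7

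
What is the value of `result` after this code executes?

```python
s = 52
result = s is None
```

s = 52; result = False

False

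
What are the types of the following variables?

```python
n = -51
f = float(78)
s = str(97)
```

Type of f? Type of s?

f is assigned the result of calling float(), which returns a float; s is assigned the result of calling str(), which returns a str

float, str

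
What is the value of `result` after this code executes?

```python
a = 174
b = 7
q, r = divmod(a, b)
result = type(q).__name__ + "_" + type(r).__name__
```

a is int; b is int; q is int; r is int; result = 'int_int'

'int_int'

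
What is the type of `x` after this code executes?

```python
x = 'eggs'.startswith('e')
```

str.startswith() returns bool

bool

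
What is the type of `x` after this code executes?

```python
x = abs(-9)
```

abs() of int returns int

int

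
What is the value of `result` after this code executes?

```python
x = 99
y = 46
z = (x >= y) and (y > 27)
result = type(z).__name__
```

x is int; y is int; z is bool; result = 'bool'

'bool'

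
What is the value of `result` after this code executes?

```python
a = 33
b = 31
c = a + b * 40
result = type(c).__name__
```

a is int; b is int; c is int; result = 'int'

'int'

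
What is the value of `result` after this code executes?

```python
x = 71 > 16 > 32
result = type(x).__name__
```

x is bool; result = 'bool'

'bool'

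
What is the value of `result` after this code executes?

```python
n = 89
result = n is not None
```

n = 89; result = True

True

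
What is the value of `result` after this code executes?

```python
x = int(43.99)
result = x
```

x = 43; result = 43

43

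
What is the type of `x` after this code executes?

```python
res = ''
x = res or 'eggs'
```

'or' returns first truthy value (str)

str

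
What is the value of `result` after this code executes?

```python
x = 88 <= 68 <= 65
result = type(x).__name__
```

x is bool; result = 'bool'

'bool'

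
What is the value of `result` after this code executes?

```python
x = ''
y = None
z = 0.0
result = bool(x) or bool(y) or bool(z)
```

x = ''; y = None; z = 0.0; result = False

False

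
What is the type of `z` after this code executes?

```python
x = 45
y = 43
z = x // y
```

int // int = int

int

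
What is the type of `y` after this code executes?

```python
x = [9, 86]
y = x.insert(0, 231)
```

list.insert() returns None

NoneType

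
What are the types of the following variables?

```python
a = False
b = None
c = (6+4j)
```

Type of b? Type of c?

b is assigned None, whose type is NoneType; c is assigned (6+4j), an int plus an imaginary literal (j suffix), which evaluates to complex

NoneType, complex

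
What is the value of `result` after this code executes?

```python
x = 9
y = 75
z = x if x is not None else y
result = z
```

x = 9; y = 75; z = 9; result = 9

9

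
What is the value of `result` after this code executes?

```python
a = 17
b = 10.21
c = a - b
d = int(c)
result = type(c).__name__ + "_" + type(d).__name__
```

a is int; b is float; c is float; d is int; result = 'float_int'

'float_int'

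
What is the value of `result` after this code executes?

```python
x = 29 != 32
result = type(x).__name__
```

x is bool; result = 'bool'

'bool'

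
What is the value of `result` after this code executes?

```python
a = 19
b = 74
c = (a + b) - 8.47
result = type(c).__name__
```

a is int; b is int; c is float; result = 'float'

'float'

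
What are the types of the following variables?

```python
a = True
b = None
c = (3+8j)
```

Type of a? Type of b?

a is assigned the constant True, which has type bool; b is assigned None, whose type is NoneType

bool, NoneType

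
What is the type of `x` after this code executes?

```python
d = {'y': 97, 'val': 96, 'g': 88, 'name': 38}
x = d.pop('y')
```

dict.pop() returns the value

int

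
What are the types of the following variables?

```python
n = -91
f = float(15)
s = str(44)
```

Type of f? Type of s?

f is assigned the result of calling float(), which returns a float; s is assigned the result of calling str(), which returns a str

float, str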